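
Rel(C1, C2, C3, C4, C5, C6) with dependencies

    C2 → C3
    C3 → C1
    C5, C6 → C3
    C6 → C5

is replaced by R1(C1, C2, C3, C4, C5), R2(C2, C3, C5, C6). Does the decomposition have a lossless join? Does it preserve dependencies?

Lossless test: (C2, C3, C5)⁺ = {C1, C2, C3, C5}, which is a superkey of neither fragment — lossy.
Dependency preservation: every FD's attributes lie within a single fragment, so each can be enforced locally — preserved.

lossy but dependency-preserving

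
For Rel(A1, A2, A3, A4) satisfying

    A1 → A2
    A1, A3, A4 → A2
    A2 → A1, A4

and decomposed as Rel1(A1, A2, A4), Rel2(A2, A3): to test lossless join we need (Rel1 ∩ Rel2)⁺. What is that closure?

Rel1 ∩ Rel2 = {A2}.
A2 → A1, A4 applies, adding A1, A4
Closure: {A1, A2, A4}.

A1, A2, A4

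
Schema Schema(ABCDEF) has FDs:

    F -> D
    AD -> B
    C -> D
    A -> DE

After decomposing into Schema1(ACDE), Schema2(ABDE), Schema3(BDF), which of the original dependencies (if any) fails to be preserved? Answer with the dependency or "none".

none

F → D lies within Schema3.
AD → B lies within Schema2.
C → D lies within Schema1.
A → DE lies within Schema1.
Every dependency is enforceable on the fragments, so the decomposition is dependency-preserving.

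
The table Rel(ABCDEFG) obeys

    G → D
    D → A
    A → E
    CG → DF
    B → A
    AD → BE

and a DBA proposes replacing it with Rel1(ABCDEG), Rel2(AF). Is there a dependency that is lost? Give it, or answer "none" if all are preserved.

CG → DF

Check CG → DF: no single fragment contains all of {CDFG}, and the restricted closure of {CG} across the fragments never reaches {DF}.
G → D is preserved.
D → A is preserved.
A → E is preserved.
B → A is preserved.
AD → BE is preserved.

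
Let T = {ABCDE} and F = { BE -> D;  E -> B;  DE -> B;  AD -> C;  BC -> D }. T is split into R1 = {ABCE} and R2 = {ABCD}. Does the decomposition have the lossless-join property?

Common attributes: R1 ∩ R2 = {ABC}.
Closure of {ABC}: BC → D applies, adding D. So (ABC)⁺ = {ABCD}.
This closure contains every attribute of R2, so R1 ∩ R2 → R2. The join is lossless.

Yes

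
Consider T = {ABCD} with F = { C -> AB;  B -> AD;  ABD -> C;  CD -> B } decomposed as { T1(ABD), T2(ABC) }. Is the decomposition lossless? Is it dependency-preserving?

lossless and dependency-preserving

Lossless test: (AB)⁺ = {ABCD}, which contains all of one fragment — lossless.
Dependency preservation: ABD → C; CD → B are not contained in any single fragment, but the restricted closure of each left-hand side across the fragments still reaches the right-hand side; the remaining FDs each lie inside some fragment. All dependencies are preserved.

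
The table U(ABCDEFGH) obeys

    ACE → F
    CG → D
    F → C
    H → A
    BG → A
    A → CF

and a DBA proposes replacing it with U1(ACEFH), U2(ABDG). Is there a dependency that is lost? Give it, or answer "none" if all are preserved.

Check CG → D: no single fragment contains all of {CDG}, and the restricted closure of {CG} across the fragments never reaches {D}.
ACE → F is preserved.
F → C is preserved.
H → A is preserved.
BG → A is preserved.
A → CF is preserved.

CG → D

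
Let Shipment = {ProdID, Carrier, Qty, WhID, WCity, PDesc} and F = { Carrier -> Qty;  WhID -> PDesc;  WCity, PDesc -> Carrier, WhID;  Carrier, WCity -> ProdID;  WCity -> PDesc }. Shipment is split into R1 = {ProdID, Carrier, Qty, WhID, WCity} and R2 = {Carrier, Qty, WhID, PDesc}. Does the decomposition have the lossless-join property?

Common attributes: R1 ∩ R2 = {Carrier, Qty, WhID}.
Closure of {Carrier, Qty, WhID}: WhID → PDesc applies, adding PDesc. So (Carrier, Qty, WhID)⁺ = {Carrier, Qty, WhID, PDesc}.
This closure contains every attribute of R2, so R1 ∩ R2 → R2. The join is lossless.

Yes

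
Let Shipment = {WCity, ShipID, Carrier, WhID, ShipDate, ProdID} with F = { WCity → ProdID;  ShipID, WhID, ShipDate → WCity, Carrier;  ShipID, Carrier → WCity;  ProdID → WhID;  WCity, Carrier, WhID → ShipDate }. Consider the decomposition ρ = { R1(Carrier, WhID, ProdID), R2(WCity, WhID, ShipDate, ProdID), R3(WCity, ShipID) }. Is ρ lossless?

Chase test. Columns are WCity, ShipID, Carrier, WhID, ShipDate, ProdID; row i has aⱼ where attribute j ∈ Ri, else bᵢⱼ.
Initial tableau (one row per fragment):
  row 1: b11 b12 a3 a4 b15 a6
  row 2: a1 b22 b23 a4 a5 a6
  row 3: a1 a2 b33 b34 b35 b36
Rows 2 and 3 agree on WCity; apply WCity→ProdID and equate their ProdID entries.
Rows 1 and 3 agree on ProdID; apply ProdID→WhID and equate their WhID entries.
No row becomes fully distinguished — the join is lossy.

No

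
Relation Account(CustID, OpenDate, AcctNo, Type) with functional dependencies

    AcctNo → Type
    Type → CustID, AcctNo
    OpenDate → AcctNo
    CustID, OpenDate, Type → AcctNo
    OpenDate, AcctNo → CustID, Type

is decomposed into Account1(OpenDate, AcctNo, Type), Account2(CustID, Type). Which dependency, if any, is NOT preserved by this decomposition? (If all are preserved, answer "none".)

none

AcctNo → Type lies within Account1.
Type → CustID, AcctNo: restricted closure across fragments reaches CustID, AcctNo.
OpenDate → AcctNo lies within Account1.
CustID, OpenDate, Type → AcctNo: restricted closure across fragments reaches AcctNo.
OpenDate, AcctNo → CustID, Type: restricted closure across fragments reaches CustID, Type.
Every dependency is enforceable on the fragments, so the decomposition is dependency-preserving.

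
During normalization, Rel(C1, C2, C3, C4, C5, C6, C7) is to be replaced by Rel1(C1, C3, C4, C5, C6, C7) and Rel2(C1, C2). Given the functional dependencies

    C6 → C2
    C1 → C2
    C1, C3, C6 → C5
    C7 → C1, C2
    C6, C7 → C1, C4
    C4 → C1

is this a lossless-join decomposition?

Common attributes: Rel1 ∩ Rel2 = {C1}.
Closure of {C1}: C1 → C2 applies, adding C2. So (C1)⁺ = {C1, C2}.
This closure contains every attribute of Rel2, so Rel1 ∩ Rel2 → Rel2. The join is lossless.

Yes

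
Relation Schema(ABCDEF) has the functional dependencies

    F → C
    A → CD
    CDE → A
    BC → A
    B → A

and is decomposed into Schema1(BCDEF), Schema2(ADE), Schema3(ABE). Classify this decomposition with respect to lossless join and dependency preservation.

Lossless test (chase): Rows 2 and 3 agree on A; apply A→CD and equate their CD entries. Rows 1 and 3 agree on B; apply B→A and equate their A entries. Rows 1 and 2 agree on A; apply A→CD and equate their CD entries. Row 1 is now all distinguished symbols — the join is lossless.
Dependency preservation: the restricted closure of {A} across the fragments never reaches {CD}, so A → CD cannot be enforced without a join — not preserved.

lossless but not dependency-preserving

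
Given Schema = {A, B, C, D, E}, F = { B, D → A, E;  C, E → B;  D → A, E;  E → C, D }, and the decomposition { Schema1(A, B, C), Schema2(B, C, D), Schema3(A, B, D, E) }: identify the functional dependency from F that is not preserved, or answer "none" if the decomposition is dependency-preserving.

B, D → A, E lies within Schema3.
C, E → B: restricted closure across fragments reaches B.
D → A, E lies within Schema3.
E → C, D: restricted closure across fragments reaches C, D.
Every dependency is enforceable on the fragments, so the decomposition is dependency-preserving.

none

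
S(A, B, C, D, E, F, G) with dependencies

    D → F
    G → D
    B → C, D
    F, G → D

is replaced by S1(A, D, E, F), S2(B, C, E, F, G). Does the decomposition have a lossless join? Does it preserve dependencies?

Lossless test: (E, F)⁺ = {E, F}, which is a superkey of neither fragment — lossy.
Dependency preservation: the restricted closure of {G} across the fragments never reaches {D}, so G → D cannot be enforced without a join — not preserved.

lossy and not dependency-preserving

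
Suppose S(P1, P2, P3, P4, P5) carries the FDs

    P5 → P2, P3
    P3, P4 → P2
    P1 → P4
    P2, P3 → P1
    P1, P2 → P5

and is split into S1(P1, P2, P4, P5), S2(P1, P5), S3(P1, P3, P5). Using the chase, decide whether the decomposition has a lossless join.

Chase test. Columns are P1, P2, P3, P4, P5; row i has aⱼ where attribute j ∈ Si, else bᵢⱼ.
Initial tableau (one row per fragment):
  row 1: a1 a2 b13 a4 a5
  row 2: a1 b22 b23 b24 a5
  row 3: a1 b32 a3 b34 a5
Rows 1 and 2 agree on P5; apply P5→P2, P3 and equate their P2, P3 entries.
Rows 1 and 3 agree on P5; apply P5→P2, P3 and equate their P2, P3 entries.
Rows 1 and 2 agree on P1; apply P1→P4 and equate their P4 entries.
Rows 1 and 3 agree on P1; apply P1→P4 and equate their P4 entries.
Row 1 is now all distinguished symbols — the join is lossless.

Yes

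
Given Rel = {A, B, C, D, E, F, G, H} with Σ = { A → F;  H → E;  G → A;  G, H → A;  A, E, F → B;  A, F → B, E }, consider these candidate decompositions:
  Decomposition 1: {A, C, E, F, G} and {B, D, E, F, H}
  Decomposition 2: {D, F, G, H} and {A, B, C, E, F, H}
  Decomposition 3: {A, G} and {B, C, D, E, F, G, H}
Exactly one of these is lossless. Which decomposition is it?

Decomposition 1: common = {E, F}, closure = {E, F} → lossy.
Decomposition 2: common = {F, H}, closure = {E, F, H} → lossy.
Decomposition 3: common = {G}, closure = {A, B, E, F, G} → lossless.

Decomposition 3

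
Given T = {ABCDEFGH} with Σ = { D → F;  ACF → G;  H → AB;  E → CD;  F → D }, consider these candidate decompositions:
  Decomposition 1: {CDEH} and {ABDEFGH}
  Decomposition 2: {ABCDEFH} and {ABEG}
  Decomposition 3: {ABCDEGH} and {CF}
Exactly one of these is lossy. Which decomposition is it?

Decomposition 3

Decomposition 1: common = {DEH}, closure = {ABCDEFGH} → lossless.
Decomposition 2: common = {ABE}, closure = {ABCDEFG} → lossless.
Decomposition 3: common = {C}, closure = {C} → lossy.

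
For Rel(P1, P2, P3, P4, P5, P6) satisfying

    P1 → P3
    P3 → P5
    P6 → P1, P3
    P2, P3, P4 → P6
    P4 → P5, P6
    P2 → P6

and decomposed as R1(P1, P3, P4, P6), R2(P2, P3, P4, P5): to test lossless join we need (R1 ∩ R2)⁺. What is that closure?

P1, P3, P4, P5, P6

R1 ∩ R2 = {P3, P4}.
P3 → P5 applies, adding P5
P4 → P5, P6 applies, adding P6
P6 → P1, P3 applies, adding P1
Closure: {P1, P3, P4, P5, P6}.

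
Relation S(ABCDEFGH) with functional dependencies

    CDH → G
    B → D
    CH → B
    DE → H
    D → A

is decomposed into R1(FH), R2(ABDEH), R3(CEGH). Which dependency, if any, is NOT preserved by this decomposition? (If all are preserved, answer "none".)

Check CH → B: no single fragment contains all of {BCH}, and the restricted closure of {CH} across the fragments never reaches {B}.
CDH → G is preserved.
B → D is preserved.
DE → H is preserved.
D → A is preserved.

CH → B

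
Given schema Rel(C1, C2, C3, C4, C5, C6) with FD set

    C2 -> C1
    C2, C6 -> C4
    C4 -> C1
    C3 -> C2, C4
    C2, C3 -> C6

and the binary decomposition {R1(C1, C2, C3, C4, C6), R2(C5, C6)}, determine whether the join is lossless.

No

Common attributes: R1 ∩ R2 = {C6}.
No dependency enlarges {C6}, so (C6)⁺ = {C6}.
The closure contains neither all of R1 = {C1, C2, C3, C4, C6} nor all of R2 = {C5, C6}, so the common attributes are not a superkey of either fragment. The join is lossy.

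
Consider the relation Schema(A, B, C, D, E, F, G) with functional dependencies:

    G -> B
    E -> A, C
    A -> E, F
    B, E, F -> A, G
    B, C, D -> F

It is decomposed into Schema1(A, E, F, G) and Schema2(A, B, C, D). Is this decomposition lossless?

Common attributes: Schema1 ∩ Schema2 = {A}.
Closure of {A}: A → E, F applies, adding E, F; E → A, C applies, adding C. So (A)⁺ = {A, C, E, F}.
The closure contains neither all of Schema1 = {A, E, F, G} nor all of Schema2 = {A, B, C, D}, so the common attributes are not a superkey of either fragment. The join is lossy.

No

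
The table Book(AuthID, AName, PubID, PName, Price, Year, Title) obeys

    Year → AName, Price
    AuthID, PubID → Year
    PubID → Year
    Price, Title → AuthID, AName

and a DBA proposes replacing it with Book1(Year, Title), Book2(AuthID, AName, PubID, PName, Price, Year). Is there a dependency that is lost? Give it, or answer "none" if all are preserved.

Check Price, Title → AuthID, AName: no single fragment contains all of {AuthID, AName, Price, Title}, and the restricted closure of {Price, Title} across the fragments never reaches {AuthID, AName}.
Year → AName, Price is preserved.
AuthID, PubID → Year is preserved.
PubID → Year is preserved.

Price, Title → AuthID, AName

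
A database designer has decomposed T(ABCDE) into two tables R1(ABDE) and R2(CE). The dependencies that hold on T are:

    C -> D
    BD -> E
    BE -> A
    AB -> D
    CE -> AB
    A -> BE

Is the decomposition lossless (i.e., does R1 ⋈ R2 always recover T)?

No

Common attributes: R1 ∩ R2 = {E}.
No dependency enlarges {E}, so (E)⁺ = {E}.
The closure contains neither all of R1 = {ABDE} nor all of R2 = {CE}, so the common attributes are not a superkey of either fragment. The join is lossy.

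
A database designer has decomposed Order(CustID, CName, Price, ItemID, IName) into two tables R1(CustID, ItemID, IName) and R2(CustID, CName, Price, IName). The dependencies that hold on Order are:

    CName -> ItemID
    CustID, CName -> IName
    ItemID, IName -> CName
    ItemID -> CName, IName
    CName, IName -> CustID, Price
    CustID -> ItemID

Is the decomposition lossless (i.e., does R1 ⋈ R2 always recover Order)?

Yes

Common attributes: R1 ∩ R2 = {CustID, IName}.
Closure of {CustID, IName}: CustID → ItemID applies, adding ItemID; ItemID, IName → CName applies, adding CName; CName, IName → CustID, Price applies, adding Price. So (CustID, IName)⁺ = {CustID, CName, Price, ItemID, IName}.
This closure contains every attribute of R1, so R1 ∩ R2 → R1. The join is lossless.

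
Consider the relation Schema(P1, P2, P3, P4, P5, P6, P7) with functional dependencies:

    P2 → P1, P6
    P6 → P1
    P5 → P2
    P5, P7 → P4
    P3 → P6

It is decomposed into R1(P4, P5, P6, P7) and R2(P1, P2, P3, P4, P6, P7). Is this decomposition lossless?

Common attributes: R1 ∩ R2 = {P4, P6, P7}.
Closure of {P4, P6, P7}: P6 → P1 applies, adding P1. So (P4, P6, P7)⁺ = {P1, P4, P6, P7}.
The closure contains neither all of R1 = {P4, P5, P6, P7} nor all of R2 = {P1, P2, P3, P4, P6, P7}, so the common attributes are not a superkey of either fragment. The join is lossy.

No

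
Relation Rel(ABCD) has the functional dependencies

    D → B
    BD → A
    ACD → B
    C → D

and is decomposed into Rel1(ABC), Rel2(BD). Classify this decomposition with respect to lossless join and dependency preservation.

Lossless test: (B)⁺ = {B}, which is a superkey of neither fragment — lossy.
Dependency preservation: the restricted closure of {BD} across the fragments never reaches {A}, so BD → A cannot be enforced without a join — not preserved.

lossy and not dependency-preserving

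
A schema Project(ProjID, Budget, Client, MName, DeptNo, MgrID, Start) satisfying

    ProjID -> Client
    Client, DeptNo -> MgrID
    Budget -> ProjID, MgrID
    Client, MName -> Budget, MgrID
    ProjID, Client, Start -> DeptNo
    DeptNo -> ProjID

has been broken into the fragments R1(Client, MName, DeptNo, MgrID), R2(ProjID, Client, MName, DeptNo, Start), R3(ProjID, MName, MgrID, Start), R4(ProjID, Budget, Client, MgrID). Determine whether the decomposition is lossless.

No

Chase test. Columns are ProjID, Budget, Client, MName, DeptNo, MgrID, Start; row i has aⱼ where attribute j ∈ Ri, else bᵢⱼ.
Initial tableau (one row per fragment):
  row 1: b11 b12 a3 a4 a5 a6 b17
  row 2: a1 b22 a3 a4 a5 b26 a7
  row 3: a1 b32 b33 a4 b35 a6 a7
  row 4: a1 a2 a3 b44 b45 a6 b47
Rows 2 and 3 agree on ProjID; apply ProjID→Client and equate their Client entries.
Rows 1 and 2 agree on Client, DeptNo; apply Client, DeptNo→MgrID and equate their MgrID entries.
Rows 1 and 2 agree on Client, MName; apply Client, MName→Budget, MgrID and equate their Budget, MgrID entries.
Rows 1 and 3 agree on Client, MName; apply Client, MName→Budget, MgrID and equate their Budget, MgrID entries.
Rows 2 and 3 agree on ProjID, Client, Start; apply ProjID, Client, Start→DeptNo and equate their DeptNo entries.
Rows 1 and 2 agree on DeptNo; apply DeptNo→ProjID and equate their ProjID entries.
No row becomes fully distinguished — the join is lossy.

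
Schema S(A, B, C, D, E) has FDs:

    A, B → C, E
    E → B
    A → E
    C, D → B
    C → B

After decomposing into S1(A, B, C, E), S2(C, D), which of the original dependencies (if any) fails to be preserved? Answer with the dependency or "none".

A, B → C, E lies within S1.
E → B lies within S1.
A → E lies within S1.
C, D → B: restricted closure across fragments reaches B.
C → B lies within S1.
Every dependency is enforceable on the fragments, so the decomposition is dependency-preserving.

none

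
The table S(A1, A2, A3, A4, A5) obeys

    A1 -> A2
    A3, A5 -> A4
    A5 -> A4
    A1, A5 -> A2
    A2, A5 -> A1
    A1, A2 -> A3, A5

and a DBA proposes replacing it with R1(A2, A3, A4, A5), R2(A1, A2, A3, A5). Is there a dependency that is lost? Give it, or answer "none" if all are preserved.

none

A1 → A2 lies within R2.
A3, A5 → A4 lies within R1.
A5 → A4 lies within R1.
A1, A5 → A2 lies within R2.
A2, A5 → A1 lies within R2.
A1, A2 → A3, A5 lies within R2.
Every dependency is enforceable on the fragments, so the decomposition is dependency-preserving.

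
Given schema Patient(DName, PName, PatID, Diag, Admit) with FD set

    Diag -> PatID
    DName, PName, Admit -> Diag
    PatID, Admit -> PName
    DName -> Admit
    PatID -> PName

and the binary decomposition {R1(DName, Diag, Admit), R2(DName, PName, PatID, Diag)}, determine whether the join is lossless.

Common attributes: R1 ∩ R2 = {DName, Diag}.
Closure of {DName, Diag}: Diag → PatID applies, adding PatID; DName → Admit applies, adding Admit; PatID → PName applies, adding PName. So (DName, Diag)⁺ = {DName, PName, PatID, Diag, Admit}.
This closure contains every attribute of R1, so R1 ∩ R2 → R1. The join is lossless.

Yes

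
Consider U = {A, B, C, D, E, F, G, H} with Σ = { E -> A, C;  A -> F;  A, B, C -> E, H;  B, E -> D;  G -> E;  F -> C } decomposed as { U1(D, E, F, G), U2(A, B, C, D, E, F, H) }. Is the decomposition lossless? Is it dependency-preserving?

Lossless test: (D, E, F)⁺ = {A, C, D, E, F}, which is a superkey of neither fragment — lossy.
Dependency preservation: every FD's attributes lie within a single fragment, so each can be enforced locally — preserved.

lossy but dependency-preserving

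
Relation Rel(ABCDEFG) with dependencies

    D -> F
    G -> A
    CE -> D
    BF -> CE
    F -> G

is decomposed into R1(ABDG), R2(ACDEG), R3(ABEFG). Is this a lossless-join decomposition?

No

Chase test. Columns are ABCDEFG; row i has aⱼ where attribute j ∈ Ri, else bᵢⱼ.
Initial tableau (one row per fragment):
  row 1: a1 a2 b13 a4 b15 b16 a7
  row 2: a1 b22 a3 a4 a5 b26 a7
  row 3: a1 a2 b33 b34 a5 a6 a7
Rows 1 and 2 agree on D; apply D→F and equate their F entries.
No row becomes fully distinguished — the join is lossy.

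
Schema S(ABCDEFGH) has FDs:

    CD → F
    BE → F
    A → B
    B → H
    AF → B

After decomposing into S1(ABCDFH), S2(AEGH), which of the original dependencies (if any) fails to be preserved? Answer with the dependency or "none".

BE → F

Check BE → F: no single fragment contains all of {BEF}, and the restricted closure of {BE} across the fragments never reaches {F}.
CD → F is preserved.
A → B is preserved.
B → H is preserved.
AF → B is preserved.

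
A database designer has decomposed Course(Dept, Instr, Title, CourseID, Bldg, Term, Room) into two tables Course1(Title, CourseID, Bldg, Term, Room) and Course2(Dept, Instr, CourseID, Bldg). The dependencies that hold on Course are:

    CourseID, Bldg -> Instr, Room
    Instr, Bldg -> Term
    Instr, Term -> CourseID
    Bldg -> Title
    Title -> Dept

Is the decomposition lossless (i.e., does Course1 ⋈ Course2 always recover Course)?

Yes

Common attributes: Course1 ∩ Course2 = {CourseID, Bldg}.
Closure of {CourseID, Bldg}: CourseID, Bldg → Instr, Room applies, adding Instr, Room; Instr, Bldg → Term applies, adding Term; Bldg → Title applies, adding Title; Title → Dept applies, adding Dept. So (CourseID, Bldg)⁺ = {Dept, Instr, Title, CourseID, Bldg, Term, Room}.
This closure contains every attribute of Course1, so Course1 ∩ Course2 → Course1. The join is lossless.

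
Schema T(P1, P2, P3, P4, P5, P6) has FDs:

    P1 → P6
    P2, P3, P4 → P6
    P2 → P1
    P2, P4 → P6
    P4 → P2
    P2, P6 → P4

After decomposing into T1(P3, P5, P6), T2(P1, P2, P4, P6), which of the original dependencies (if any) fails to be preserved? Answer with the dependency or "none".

none

P1 → P6 lies within T2.
P2, P3, P4 → P6: restricted closure across fragments reaches P6.
P2 → P1 lies within T2.
P2, P4 → P6 lies within T2.
P4 → P2 lies within T2.
P2, P6 → P4 lies within T2.
Every dependency is enforceable on the fragments, so the decomposition is dependency-preserving.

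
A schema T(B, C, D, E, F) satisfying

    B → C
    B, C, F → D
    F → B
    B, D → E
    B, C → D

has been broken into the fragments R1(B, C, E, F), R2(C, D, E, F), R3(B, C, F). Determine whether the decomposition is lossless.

Yes

Chase test. Columns are B, C, D, E, F; row i has aⱼ where attribute j ∈ Ri, else bᵢⱼ.
Initial tableau (one row per fragment):
  row 1: a1 a2 b13 a4 a5
  row 2: b21 a2 a3 a4 a5
  row 3: a1 a2 b33 b34 a5
Rows 1 and 3 agree on B, C, F; apply B, C, F→D and equate their D entries.
Rows 1 and 2 agree on F; apply F→B and equate their B entries.
Rows 1 and 3 agree on B, D; apply B, D→E and equate their E entries.
Rows 1 and 2 agree on B, C; apply B, C→D and equate their D entries.
Row 1 is now all distinguished symbols — the join is lossless.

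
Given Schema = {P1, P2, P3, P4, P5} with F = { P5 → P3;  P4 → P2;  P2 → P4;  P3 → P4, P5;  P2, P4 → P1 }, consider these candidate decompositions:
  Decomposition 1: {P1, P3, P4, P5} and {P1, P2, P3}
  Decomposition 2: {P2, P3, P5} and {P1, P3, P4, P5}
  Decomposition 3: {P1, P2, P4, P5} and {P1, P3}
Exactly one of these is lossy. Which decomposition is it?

Decomposition 1: common = {P1, P3}, closure = {P1, P2, P3, P4, P5} → lossless.
Decomposition 2: common = {P3, P5}, closure = {P1, P2, P3, P4, P5} → lossless.
Decomposition 3: common = {P1}, closure = {P1} → lossy.

Decomposition 3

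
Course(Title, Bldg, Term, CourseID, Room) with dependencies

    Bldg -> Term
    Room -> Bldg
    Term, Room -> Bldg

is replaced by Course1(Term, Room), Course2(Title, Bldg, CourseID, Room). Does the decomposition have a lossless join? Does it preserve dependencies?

lossless but not dependency-preserving

Lossless test: (Room)⁺ = {Bldg, Term, Room}, which contains all of one fragment — lossless.
Dependency preservation: the restricted closure of {Bldg} across the fragments never reaches {Term}, so Bldg → Term cannot be enforced without a join — not preserved.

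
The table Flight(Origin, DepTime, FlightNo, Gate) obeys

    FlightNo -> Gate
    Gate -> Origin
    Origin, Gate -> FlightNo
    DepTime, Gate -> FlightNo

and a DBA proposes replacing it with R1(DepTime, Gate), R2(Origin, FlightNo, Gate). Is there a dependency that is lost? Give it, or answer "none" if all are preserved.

FlightNo → Gate lies within R2.
Gate → Origin lies within R2.
Origin, Gate → FlightNo lies within R2.
DepTime, Gate → FlightNo: restricted closure across fragments reaches FlightNo.
Every dependency is enforceable on the fragments, so the decomposition is dependency-preserving.

none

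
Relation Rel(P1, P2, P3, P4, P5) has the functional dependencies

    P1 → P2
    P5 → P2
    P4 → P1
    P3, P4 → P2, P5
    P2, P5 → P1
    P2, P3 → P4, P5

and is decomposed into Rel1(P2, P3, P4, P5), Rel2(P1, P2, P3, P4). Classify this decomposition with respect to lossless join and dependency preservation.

Lossless test: (P2, P3, P4)⁺ = {P1, P2, P3, P4, P5}, which contains all of one fragment — lossless.
Dependency preservation: the restricted closure of {P2, P5} across the fragments never reaches {P1}, so P2, P5 → P1 cannot be enforced without a join — not preserved.

lossless but not dependency-preserving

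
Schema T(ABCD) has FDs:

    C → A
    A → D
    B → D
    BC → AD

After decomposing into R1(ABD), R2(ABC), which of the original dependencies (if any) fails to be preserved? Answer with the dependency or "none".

C → A lies within R2.
A → D lies within R1.
B → D lies within R1.
BC → AD: restricted closure across fragments reaches AD.
Every dependency is enforceable on the fragments, so the decomposition is dependency-preserving.

none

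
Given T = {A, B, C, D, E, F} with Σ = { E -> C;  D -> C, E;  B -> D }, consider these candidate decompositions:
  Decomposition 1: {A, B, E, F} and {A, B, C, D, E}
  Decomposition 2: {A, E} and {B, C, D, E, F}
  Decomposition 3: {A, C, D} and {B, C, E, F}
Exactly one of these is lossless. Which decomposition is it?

Decomposition 1: common = {A, B, E}, closure = {A, B, C, D, E} → lossless.
Decomposition 2: common = {E}, closure = {C, E} → lossy.
Decomposition 3: common = {C}, closure = {C} → lossy.

Decomposition 1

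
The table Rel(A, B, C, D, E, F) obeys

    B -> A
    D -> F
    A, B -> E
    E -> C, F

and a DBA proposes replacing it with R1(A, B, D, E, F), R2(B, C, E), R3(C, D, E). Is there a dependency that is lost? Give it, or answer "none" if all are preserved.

B → A lies within R1.
D → F lies within R1.
A, B → E lies within R1.
E → C, F: restricted closure across fragments reaches C, F.
Every dependency is enforceable on the fragments, so the decomposition is dependency-preserving.

none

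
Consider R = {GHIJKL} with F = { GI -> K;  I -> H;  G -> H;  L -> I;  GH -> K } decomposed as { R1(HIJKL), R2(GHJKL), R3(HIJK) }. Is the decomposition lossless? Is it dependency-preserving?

lossless and dependency-preserving

Lossless test (chase): Rows 1 and 2 agree on L; apply L→I and equate their I entries. Row 2 is now all distinguished symbols — the join is lossless.
Dependency preservation: GI → K is not contained in any single fragment, but the restricted closure of its left-hand side across the fragments still reaches the right-hand side; the remaining FDs each lie inside some fragment. All dependencies are preserved.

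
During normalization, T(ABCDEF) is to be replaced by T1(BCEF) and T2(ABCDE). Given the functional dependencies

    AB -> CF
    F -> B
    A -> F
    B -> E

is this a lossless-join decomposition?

No

Common attributes: T1 ∩ T2 = {BCE}.
No dependency enlarges {BCE}, so (BCE)⁺ = {BCE}.
The closure contains neither all of T1 = {BCEF} nor all of T2 = {ABCDE}, so the common attributes are not a superkey of either fragment. The join is lossy.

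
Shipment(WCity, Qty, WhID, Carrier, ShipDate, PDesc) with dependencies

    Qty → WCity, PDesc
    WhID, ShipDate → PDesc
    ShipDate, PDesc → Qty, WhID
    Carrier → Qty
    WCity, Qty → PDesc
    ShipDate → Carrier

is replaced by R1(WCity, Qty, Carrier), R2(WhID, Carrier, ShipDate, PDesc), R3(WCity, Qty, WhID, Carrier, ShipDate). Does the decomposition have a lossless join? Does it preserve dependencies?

lossless but not dependency-preserving

Lossless test (chase): Rows 1 and 3 agree on Qty; apply Qty→WCity, PDesc and equate their WCity, PDesc entries. Rows 2 and 3 agree on WhID, ShipDate; apply WhID, ShipDate→PDesc and equate their PDesc entries. Rows 2 and 3 agree on ShipDate, PDesc; apply ShipDate, PDesc→Qty, WhID and equate their Qty, WhID entries. Rows 1 and 2 agree on Qty; apply Qty→WCity, PDesc and equate their WCity, PDesc entries. Row 2 is now all distinguished symbols — the join is lossless.
Dependency preservation: the restricted closure of {Qty} across the fragments never reaches {WCity, PDesc}, so Qty → WCity, PDesc cannot be enforced without a join — not preserved.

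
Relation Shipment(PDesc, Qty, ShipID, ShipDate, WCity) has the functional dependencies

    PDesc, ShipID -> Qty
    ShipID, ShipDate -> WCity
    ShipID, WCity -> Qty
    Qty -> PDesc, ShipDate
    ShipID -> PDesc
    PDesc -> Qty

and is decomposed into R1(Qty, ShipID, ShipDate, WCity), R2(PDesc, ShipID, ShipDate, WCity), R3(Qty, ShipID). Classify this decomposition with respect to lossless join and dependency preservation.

Lossless test (chase): Rows 1 and 2 agree on ShipID, WCity; apply ShipID, WCity→Qty and equate their Qty entries. Rows 1 and 2 agree on Qty; apply Qty→PDesc, ShipDate and equate their PDesc, ShipDate entries. Rows 1 and 3 agree on Qty; apply Qty→PDesc, ShipDate and equate their PDesc, ShipDate entries. Rows 1 and 3 agree on ShipID, ShipDate; apply ShipID, ShipDate→WCity and equate their WCity entries. Row 1 is now all distinguished symbols — the join is lossless.
Dependency preservation: the restricted closure of {Qty} across the fragments never reaches {PDesc, ShipDate}, so Qty → PDesc, ShipDate cannot be enforced without a join — not preserved.

lossless but not dependency-preserving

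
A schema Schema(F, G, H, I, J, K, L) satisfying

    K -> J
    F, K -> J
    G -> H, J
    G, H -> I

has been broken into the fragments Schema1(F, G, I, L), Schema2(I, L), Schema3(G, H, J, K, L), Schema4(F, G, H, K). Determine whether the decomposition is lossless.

Chase test. Columns are F, G, H, I, J, K, L; row i has aⱼ where attribute j ∈ Schemai, else bᵢⱼ.
Initial tableau (one row per fragment):
  row 1: a1 a2 b13 a4 b15 b16 a7
  row 2: b21 b22 b23 a4 b25 b26 a7
  row 3: b31 a2 a3 b34 a5 a6 a7
  row 4: a1 a2 a3 b44 b45 a6 b47
Rows 3 and 4 agree on K; apply K→J and equate their J entries.
Rows 1 and 3 agree on G; apply G→H, J and equate their H, J entries.
Rows 1 and 3 agree on G, H; apply G, H→I and equate their I entries.
Rows 1 and 4 agree on G, H; apply G, H→I and equate their I entries.
No row becomes fully distinguished — the join is lossy.

No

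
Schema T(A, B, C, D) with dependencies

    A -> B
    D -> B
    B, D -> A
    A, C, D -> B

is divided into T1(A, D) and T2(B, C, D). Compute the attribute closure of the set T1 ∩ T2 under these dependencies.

T1 ∩ T2 = {D}.
D → B applies, adding B
B, D → A applies, adding A
Closure: {A, B, D}.

A, B, D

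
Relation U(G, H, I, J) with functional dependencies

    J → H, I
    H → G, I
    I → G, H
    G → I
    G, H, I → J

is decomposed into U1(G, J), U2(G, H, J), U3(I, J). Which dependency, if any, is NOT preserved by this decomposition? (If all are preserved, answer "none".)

J → H, I: restricted closure across fragments reaches H, I.
H → G, I: restricted closure across fragments reaches G, I.
I → G, H: restricted closure across fragments reaches G, H.
G → I: restricted closure across fragments reaches I.
G, H, I → J: restricted closure across fragments reaches J.
Every dependency is enforceable on the fragments, so the decomposition is dependency-preserving.

none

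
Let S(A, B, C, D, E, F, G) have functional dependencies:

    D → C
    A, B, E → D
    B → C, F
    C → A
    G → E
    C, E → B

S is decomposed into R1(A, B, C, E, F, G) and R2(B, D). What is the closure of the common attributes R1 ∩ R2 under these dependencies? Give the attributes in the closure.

R1 ∩ R2 = {B}.
B → C, F applies, adding C, F
C → A applies, adding A
Closure: {A, B, C, F}.

A, B, C, F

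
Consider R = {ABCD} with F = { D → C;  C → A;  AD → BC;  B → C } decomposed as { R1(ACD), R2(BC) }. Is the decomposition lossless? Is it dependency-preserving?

Lossless test: (C)⁺ = {AC}, which is a superkey of neither fragment — lossy.
Dependency preservation: the restricted closure of {AD} across the fragments never reaches {BC}, so AD → BC cannot be enforced without a join — not preserved.

lossy and not dependency-preserving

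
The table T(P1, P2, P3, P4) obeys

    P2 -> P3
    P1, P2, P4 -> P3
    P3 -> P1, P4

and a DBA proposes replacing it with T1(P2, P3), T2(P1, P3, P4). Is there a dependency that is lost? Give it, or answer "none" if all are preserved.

P2 → P3 lies within T1.
P1, P2, P4 → P3: restricted closure across fragments reaches P3.
P3 → P1, P4 lies within T2.
Every dependency is enforceable on the fragments, so the decomposition is dependency-preserving.

none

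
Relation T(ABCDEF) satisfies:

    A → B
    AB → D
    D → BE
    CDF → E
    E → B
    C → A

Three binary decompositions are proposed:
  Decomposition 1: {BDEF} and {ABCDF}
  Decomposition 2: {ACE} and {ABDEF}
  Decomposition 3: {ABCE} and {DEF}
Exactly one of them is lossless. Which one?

Decomposition 1: common = {BDF}, closure = {BDEF} → lossless.
Decomposition 2: common = {AE}, closure = {ABDE} → lossy.
Decomposition 3: common = {E}, closure = {BE} → lossy.

Decomposition 1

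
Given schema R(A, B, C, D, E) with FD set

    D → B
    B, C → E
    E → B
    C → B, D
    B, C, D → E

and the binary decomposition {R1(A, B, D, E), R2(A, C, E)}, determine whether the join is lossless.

Common attributes: R1 ∩ R2 = {A, E}.
Closure of {A, E}: E → B applies, adding B. So (A, E)⁺ = {A, B, E}.
The closure contains neither all of R1 = {A, B, D, E} nor all of R2 = {A, C, E}, so the common attributes are not a superkey of either fragment. The join is lossy.

No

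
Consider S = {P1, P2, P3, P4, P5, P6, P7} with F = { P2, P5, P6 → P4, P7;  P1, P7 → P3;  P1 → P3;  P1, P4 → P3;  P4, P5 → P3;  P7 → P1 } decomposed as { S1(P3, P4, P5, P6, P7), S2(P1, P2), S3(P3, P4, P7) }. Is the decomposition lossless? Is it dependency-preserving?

Lossless test (chase): Rows 1 and 3 agree on P7; apply P7→P1 and equate their P1 entries. No row becomes fully distinguished — the join is lossy.
Dependency preservation: the restricted closure of {P2, P5, P6} across the fragments never reaches {P4, P7}, so P2, P5, P6 → P4, P7 cannot be enforced without a join — not preserved.

lossy and not dependency-preserving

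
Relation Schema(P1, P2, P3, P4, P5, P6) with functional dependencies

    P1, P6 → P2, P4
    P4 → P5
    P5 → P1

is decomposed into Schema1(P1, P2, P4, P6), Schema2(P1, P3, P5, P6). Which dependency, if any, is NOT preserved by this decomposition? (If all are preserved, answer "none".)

P4 → P5

Check P4 → P5: no single fragment contains all of {P4, P5}, and the restricted closure of {P4} across the fragments never reaches {P5}.
P1, P6 → P2, P4 is preserved.
P5 → P1 is preserved.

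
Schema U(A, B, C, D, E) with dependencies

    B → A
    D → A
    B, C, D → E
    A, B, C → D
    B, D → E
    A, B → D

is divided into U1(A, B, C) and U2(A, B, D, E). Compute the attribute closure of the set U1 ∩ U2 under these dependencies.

U1 ∩ U2 = {A, B}.
A, B → D applies, adding D
B, D → E applies, adding E
Closure: {A, B, D, E}.

A, B, D, E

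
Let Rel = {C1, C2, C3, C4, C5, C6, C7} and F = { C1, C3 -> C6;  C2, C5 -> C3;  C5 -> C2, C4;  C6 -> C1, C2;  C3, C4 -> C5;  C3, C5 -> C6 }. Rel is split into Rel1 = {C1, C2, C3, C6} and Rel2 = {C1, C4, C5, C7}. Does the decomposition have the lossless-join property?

Common attributes: Rel1 ∩ Rel2 = {C1}.
No dependency enlarges {C1}, so (C1)⁺ = {C1}.
The closure contains neither all of Rel1 = {C1, C2, C3, C6} nor all of Rel2 = {C1, C4, C5, C7}, so the common attributes are not a superkey of either fragment. The join is lossy.

No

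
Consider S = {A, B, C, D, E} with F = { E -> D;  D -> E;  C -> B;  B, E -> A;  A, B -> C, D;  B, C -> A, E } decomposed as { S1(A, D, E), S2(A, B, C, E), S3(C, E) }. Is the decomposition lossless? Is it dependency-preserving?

Lossless test (chase): Rows 1 and 2 agree on E; apply E→D and equate their D entries. Rows 1 and 3 agree on E; apply E→D and equate their D entries. Rows 2 and 3 agree on C; apply C→B and equate their B entries. Rows 2 and 3 agree on B, E; apply B, E→A and equate their A entries. Row 2 is now all distinguished symbols — the join is lossless.
Dependency preservation: A, B → C, D is not contained in any single fragment, but the restricted closure of its left-hand side across the fragments still reaches the right-hand side; the remaining FDs each lie inside some fragment. All dependencies are preserved.

lossless and dependency-preserving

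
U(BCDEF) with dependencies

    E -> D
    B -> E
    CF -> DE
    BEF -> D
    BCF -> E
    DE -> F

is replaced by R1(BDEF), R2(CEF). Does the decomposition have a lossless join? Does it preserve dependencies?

lossy but dependency-preserving

Lossless test: (EF)⁺ = {DEF}, which is a superkey of neither fragment — lossy.
Dependency preservation: CF → DE; BCF → E are not contained in any single fragment, but the restricted closure of each left-hand side across the fragments still reaches the right-hand side; the remaining FDs each lie inside some fragment. All dependencies are preserved.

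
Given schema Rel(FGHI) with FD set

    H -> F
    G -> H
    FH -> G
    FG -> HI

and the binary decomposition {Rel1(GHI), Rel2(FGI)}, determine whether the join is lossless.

Yes

Common attributes: Rel1 ∩ Rel2 = {GI}.
Closure of {GI}: G → H applies, adding H; H → F applies, adding F. So (GI)⁺ = {FGHI}.
This closure contains every attribute of Rel1, so Rel1 ∩ Rel2 → Rel1. The join is lossless.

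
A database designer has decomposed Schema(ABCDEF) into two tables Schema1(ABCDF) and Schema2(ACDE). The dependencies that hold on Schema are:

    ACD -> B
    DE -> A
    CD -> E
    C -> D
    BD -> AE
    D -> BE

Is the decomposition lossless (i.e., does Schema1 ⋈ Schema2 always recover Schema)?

Yes

Common attributes: Schema1 ∩ Schema2 = {ACD}.
Closure of {ACD}: ACD → B applies, adding B; CD → E applies, adding E. So (ACD)⁺ = {ABCDE}.
This closure contains every attribute of Schema2, so Schema1 ∩ Schema2 → Schema2. The join is lossless.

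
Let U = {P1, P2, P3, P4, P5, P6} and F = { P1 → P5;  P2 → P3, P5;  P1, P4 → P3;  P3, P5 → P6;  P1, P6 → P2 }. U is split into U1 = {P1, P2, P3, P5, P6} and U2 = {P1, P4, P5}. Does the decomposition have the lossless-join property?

No

Common attributes: U1 ∩ U2 = {P1, P5}.
No dependency enlarges {P1, P5}, so (P1, P5)⁺ = {P1, P5}.
The closure contains neither all of U1 = {P1, P2, P3, P5, P6} nor all of U2 = {P1, P4, P5}, so the common attributes are not a superkey of either fragment. The join is lossy.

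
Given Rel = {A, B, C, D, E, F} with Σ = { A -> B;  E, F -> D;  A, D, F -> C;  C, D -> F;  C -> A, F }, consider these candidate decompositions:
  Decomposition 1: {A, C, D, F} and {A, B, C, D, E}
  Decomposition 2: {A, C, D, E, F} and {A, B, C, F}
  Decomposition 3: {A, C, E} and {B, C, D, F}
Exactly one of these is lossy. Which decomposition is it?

Decomposition 3

Decomposition 1: common = {A, C, D}, closure = {A, B, C, D, F} → lossless.
Decomposition 2: common = {A, C, F}, closure = {A, B, C, F} → lossless.
Decomposition 3: common = {C}, closure = {A, B, C, F} → lossy.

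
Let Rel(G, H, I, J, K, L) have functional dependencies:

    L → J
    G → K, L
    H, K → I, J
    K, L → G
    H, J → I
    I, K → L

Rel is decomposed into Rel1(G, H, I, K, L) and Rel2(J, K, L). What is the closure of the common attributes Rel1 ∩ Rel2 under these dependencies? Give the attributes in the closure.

Rel1 ∩ Rel2 = {K, L}.
L → J applies, adding J
K, L → G applies, adding G
Closure: {G, J, K, L}.

G, J, K, L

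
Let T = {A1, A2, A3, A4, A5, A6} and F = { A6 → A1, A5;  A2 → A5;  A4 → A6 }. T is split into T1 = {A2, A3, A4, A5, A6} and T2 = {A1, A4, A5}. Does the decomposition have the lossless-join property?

Common attributes: T1 ∩ T2 = {A4, A5}.
Closure of {A4, A5}: A4 → A6 applies, adding A6; A6 → A1, A5 applies, adding A1. So (A4, A5)⁺ = {A1, A4, A5, A6}.
This closure contains every attribute of T2, so T1 ∩ T2 → T2. The join is lossless.

Yes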